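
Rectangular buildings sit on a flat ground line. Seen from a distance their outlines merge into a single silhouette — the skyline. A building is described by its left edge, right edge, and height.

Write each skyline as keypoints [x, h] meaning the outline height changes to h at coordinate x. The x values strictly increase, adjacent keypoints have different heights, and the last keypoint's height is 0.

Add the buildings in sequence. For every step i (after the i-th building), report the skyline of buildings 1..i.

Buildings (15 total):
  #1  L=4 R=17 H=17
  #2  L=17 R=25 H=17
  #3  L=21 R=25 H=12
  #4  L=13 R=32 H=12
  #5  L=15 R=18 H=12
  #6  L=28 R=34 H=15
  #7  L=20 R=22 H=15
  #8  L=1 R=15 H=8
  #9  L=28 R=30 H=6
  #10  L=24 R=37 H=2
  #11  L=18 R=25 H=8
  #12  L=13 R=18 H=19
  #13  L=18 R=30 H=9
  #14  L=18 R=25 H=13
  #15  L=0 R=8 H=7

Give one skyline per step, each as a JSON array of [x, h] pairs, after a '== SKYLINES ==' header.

== SKYLINES ==
[[4,17],[17,0]]
[[4,17],[25,0]]
[[4,17],[25,0]]
[[4,17],[25,12],[32,0]]
[[4,17],[25,12],[32,0]]
[[4,17],[25,12],[28,15],[34,0]]
[[4,17],[25,12],[28,15],[34,0]]
[[1,8],[4,17],[25,12],[28,15],[34,0]]
[[1,8],[4,17],[25,12],[28,15],[34,0]]
[[1,8],[4,17],[25,12],[28,15],[34,2],[37,0]]
[[1,8],[4,17],[25,12],[28,15],[34,2],[37,0]]
[[1,8],[4,17],[13,19],[18,17],[25,12],[28,15],[34,2],[37,0]]
[[1,8],[4,17],[13,19],[18,17],[25,12],[28,15],[34,2],[37,0]]
[[1,8],[4,17],[13,19],[18,17],[25,12],[28,15],[34,2],[37,0]]
[[0,7],[1,8],[4,17],[13,19],[18,17],[25,12],[28,15],[34,2],[37,0]]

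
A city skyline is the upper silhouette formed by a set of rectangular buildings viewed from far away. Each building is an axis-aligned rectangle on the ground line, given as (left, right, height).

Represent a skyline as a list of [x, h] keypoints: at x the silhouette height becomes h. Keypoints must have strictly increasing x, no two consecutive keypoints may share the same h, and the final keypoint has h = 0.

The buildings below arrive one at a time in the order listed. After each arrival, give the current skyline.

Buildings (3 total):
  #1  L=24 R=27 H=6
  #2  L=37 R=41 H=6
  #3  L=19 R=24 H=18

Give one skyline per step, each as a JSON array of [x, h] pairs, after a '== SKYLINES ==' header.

== SKYLINES ==
[[24,6],[27,0]]
[[24,6],[27,0],[37,6],[41,0]]
[[19,18],[24,6],[27,0],[37,6],[41,0]]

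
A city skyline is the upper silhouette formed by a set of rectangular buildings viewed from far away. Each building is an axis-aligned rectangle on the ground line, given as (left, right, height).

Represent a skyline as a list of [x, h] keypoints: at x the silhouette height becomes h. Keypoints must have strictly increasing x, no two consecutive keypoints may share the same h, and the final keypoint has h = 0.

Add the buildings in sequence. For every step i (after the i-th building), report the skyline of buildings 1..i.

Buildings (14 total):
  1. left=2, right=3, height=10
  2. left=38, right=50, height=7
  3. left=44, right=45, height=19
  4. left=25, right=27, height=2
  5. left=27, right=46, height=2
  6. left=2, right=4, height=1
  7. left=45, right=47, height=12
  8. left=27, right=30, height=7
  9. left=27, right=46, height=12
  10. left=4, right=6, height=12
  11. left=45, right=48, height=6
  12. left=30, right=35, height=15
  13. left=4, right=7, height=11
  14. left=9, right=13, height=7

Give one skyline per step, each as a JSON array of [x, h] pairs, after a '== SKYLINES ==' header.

== SKYLINES ==
[[2,10],[3,0]]
[[2,10],[3,0],[38,7],[50,0]]
[[2,10],[3,0],[38,7],[44,19],[45,7],[50,0]]
[[2,10],[3,0],[25,2],[27,0],[38,7],[44,19],[45,7],[50,0]]
[[2,10],[3,0],[25,2],[38,7],[44,19],[45,7],[50,0]]
[[2,10],[3,1],[4,0],[25,2],[38,7],[44,19],[45,7],[50,0]]
[[2,10],[3,1],[4,0],[25,2],[38,7],[44,19],[45,12],[47,7],[50,0]]
[[2,10],[3,1],[4,0],[25,2],[27,7],[30,2],[38,7],[44,19],[45,12],[47,7],[50,0]]
[[2,10],[3,1],[4,0],[25,2],[27,12],[44,19],[45,12],[47,7],[50,0]]
[[2,10],[3,1],[4,12],[6,0],[25,2],[27,12],[44,19],[45,12],[47,7],[50,0]]
[[2,10],[3,1],[4,12],[6,0],[25,2],[27,12],[44,19],[45,12],[47,7],[50,0]]
[[2,10],[3,1],[4,12],[6,0],[25,2],[27,12],[30,15],[35,12],[44,19],[45,12],[47,7],[50,0]]
[[2,10],[3,1],[4,12],[6,11],[7,0],[25,2],[27,12],[30,15],[35,12],[44,19],[45,12],[47,7],[50,0]]
[[2,10],[3,1],[4,12],[6,11],[7,0],[9,7],[13,0],[25,2],[27,12],[30,15],[35,12],[44,19],[45,12],[47,7],[50,0]]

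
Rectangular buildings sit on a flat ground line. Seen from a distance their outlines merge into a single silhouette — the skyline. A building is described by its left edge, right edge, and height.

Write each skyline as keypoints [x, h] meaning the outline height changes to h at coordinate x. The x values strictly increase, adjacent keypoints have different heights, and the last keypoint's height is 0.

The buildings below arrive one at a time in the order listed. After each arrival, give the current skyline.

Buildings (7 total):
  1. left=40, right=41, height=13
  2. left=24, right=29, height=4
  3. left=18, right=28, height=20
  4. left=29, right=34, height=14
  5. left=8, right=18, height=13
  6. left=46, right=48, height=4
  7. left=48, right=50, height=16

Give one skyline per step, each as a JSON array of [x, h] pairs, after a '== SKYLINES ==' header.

== SKYLINES ==
[[40,13],[41,0]]
[[24,4],[29,0],[40,13],[41,0]]
[[18,20],[28,4],[29,0],[40,13],[41,0]]
[[18,20],[28,4],[29,14],[34,0],[40,13],[41,0]]
[[8,13],[18,20],[28,4],[29,14],[34,0],[40,13],[41,0]]
[[8,13],[18,20],[28,4],[29,14],[34,0],[40,13],[41,0],[46,4],[48,0]]
[[8,13],[18,20],[28,4],[29,14],[34,0],[40,13],[41,0],[46,4],[48,16],[50,0]]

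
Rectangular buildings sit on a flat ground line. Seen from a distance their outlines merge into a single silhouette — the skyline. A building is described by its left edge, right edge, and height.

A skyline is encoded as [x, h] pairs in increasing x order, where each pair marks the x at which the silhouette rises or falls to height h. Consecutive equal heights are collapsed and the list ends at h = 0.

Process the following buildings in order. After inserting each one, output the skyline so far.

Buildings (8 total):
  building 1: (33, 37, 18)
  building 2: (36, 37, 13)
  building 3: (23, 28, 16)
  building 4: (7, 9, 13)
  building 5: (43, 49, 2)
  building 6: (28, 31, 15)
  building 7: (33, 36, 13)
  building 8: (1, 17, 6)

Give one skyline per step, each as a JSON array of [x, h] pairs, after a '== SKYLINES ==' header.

== SKYLINES ==
[[33,18],[37,0]]
[[33,18],[37,0]]
[[23,16],[28,0],[33,18],[37,0]]
[[7,13],[9,0],[23,16],[28,0],[33,18],[37,0]]
[[7,13],[9,0],[23,16],[28,0],[33,18],[37,0],[43,2],[49,0]]
[[7,13],[9,0],[23,16],[28,15],[31,0],[33,18],[37,0],[43,2],[49,0]]
[[7,13],[9,0],[23,16],[28,15],[31,0],[33,18],[37,0],[43,2],[49,0]]
[[1,6],[7,13],[9,6],[17,0],[23,16],[28,15],[31,0],[33,18],[37,0],[43,2],[49,0]]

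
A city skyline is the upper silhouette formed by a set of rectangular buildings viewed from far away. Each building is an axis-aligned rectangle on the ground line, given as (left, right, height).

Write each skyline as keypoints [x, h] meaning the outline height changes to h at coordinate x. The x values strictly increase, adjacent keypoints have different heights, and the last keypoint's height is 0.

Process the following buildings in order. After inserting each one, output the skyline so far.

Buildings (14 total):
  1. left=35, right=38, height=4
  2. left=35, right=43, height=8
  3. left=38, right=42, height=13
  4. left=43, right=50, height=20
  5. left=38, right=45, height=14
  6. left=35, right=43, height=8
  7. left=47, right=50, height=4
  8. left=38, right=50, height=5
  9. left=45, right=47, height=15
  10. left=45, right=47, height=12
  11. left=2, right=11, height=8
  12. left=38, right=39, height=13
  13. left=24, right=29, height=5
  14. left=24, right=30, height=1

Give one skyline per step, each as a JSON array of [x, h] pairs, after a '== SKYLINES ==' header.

== SKYLINES ==
[[35,4],[38,0]]
[[35,8],[43,0]]
[[35,8],[38,13],[42,8],[43,0]]
[[35,8],[38,13],[42,8],[43,20],[50,0]]
[[35,8],[38,14],[43,20],[50,0]]
[[35,8],[38,14],[43,20],[50,0]]
[[35,8],[38,14],[43,20],[50,0]]
[[35,8],[38,14],[43,20],[50,0]]
[[35,8],[38,14],[43,20],[50,0]]
[[35,8],[38,14],[43,20],[50,0]]
[[2,8],[11,0],[35,8],[38,14],[43,20],[50,0]]
[[2,8],[11,0],[35,8],[38,14],[43,20],[50,0]]
[[2,8],[11,0],[24,5],[29,0],[35,8],[38,14],[43,20],[50,0]]
[[2,8],[11,0],[24,5],[29,1],[30,0],[35,8],[38,14],[43,20],[50,0]]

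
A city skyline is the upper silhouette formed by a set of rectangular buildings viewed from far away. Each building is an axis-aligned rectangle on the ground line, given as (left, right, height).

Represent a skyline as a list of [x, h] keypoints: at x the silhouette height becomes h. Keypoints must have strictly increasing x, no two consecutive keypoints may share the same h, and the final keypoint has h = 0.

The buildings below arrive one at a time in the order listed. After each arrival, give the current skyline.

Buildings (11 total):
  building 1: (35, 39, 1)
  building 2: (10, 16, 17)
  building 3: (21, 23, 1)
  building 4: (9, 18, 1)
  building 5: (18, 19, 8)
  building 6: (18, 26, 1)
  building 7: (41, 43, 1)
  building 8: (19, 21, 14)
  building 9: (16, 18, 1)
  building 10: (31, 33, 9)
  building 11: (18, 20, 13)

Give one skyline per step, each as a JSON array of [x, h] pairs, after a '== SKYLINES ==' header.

== SKYLINES ==
[[35,1],[39,0]]
[[10,17],[16,0],[35,1],[39,0]]
[[10,17],[16,0],[21,1],[23,0],[35,1],[39,0]]
[[9,1],[10,17],[16,1],[18,0],[21,1],[23,0],[35,1],[39,0]]
[[9,1],[10,17],[16,1],[18,8],[19,0],[21,1],[23,0],[35,1],[39,0]]
[[9,1],[10,17],[16,1],[18,8],[19,1],[26,0],[35,1],[39,0]]
[[9,1],[10,17],[16,1],[18,8],[19,1],[26,0],[35,1],[39,0],[41,1],[43,0]]
[[9,1],[10,17],[16,1],[18,8],[19,14],[21,1],[26,0],[35,1],[39,0],[41,1],[43,0]]
[[9,1],[10,17],[16,1],[18,8],[19,14],[21,1],[26,0],[35,1],[39,0],[41,1],[43,0]]
[[9,1],[10,17],[16,1],[18,8],[19,14],[21,1],[26,0],[31,9],[33,0],[35,1],[39,0],[41,1],[43,0]]
[[9,1],[10,17],[16,1],[18,13],[19,14],[21,1],[26,0],[31,9],[33,0],[35,1],[39,0],[41,1],[43,0]]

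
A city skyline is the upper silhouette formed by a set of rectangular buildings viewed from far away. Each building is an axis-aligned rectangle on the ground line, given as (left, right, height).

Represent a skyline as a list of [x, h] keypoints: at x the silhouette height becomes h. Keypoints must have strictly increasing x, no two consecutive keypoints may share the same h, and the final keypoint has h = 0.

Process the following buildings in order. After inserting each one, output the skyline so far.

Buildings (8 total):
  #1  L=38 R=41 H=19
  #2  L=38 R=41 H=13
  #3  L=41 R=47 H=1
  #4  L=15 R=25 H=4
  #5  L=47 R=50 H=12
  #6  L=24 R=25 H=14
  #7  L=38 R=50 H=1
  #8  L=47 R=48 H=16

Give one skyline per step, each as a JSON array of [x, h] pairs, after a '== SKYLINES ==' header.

== SKYLINES ==
[[38,19],[41,0]]
[[38,19],[41,0]]
[[38,19],[41,1],[47,0]]
[[15,4],[25,0],[38,19],[41,1],[47,0]]
[[15,4],[25,0],[38,19],[41,1],[47,12],[50,0]]
[[15,4],[24,14],[25,0],[38,19],[41,1],[47,12],[50,0]]
[[15,4],[24,14],[25,0],[38,19],[41,1],[47,12],[50,0]]
[[15,4],[24,14],[25,0],[38,19],[41,1],[47,16],[48,12],[50,0]]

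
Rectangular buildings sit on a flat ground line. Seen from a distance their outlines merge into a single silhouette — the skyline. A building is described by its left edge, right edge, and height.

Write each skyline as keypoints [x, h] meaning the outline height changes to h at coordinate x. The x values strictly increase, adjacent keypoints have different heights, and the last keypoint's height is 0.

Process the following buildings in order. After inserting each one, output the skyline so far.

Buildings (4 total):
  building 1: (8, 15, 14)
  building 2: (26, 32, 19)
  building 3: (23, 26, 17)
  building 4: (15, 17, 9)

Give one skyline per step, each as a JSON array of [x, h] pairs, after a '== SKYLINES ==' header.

== SKYLINES ==
[[8,14],[15,0]]
[[8,14],[15,0],[26,19],[32,0]]
[[8,14],[15,0],[23,17],[26,19],[32,0]]
[[8,14],[15,9],[17,0],[23,17],[26,19],[32,0]]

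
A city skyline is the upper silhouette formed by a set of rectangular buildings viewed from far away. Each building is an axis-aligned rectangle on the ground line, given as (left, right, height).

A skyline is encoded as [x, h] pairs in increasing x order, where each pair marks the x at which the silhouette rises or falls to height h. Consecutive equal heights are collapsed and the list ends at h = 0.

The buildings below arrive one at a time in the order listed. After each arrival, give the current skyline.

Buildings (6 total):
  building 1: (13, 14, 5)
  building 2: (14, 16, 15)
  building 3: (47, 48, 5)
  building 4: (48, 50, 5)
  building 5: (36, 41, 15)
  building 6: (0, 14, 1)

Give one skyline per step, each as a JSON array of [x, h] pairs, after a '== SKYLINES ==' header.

== SKYLINES ==
[[13,5],[14,0]]
[[13,5],[14,15],[16,0]]
[[13,5],[14,15],[16,0],[47,5],[48,0]]
[[13,5],[14,15],[16,0],[47,5],[50,0]]
[[13,5],[14,15],[16,0],[36,15],[41,0],[47,5],[50,0]]
[[0,1],[13,5],[14,15],[16,0],[36,15],[41,0],[47,5],[50,0]]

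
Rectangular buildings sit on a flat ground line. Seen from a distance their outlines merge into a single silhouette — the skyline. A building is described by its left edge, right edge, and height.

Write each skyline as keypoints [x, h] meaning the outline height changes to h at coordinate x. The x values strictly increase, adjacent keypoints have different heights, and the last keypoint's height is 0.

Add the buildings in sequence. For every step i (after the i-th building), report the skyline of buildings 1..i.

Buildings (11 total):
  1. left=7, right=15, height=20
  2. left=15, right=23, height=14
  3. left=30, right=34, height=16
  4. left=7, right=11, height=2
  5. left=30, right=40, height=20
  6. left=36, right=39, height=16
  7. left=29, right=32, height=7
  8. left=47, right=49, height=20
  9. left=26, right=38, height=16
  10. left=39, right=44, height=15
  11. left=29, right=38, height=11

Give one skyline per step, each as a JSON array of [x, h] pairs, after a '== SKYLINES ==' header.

== SKYLINES ==
[[7,20],[15,0]]
[[7,20],[15,14],[23,0]]
[[7,20],[15,14],[23,0],[30,16],[34,0]]
[[7,20],[15,14],[23,0],[30,16],[34,0]]
[[7,20],[15,14],[23,0],[30,20],[40,0]]
[[7,20],[15,14],[23,0],[30,20],[40,0]]
[[7,20],[15,14],[23,0],[29,7],[30,20],[40,0]]
[[7,20],[15,14],[23,0],[29,7],[30,20],[40,0],[47,20],[49,0]]
[[7,20],[15,14],[23,0],[26,16],[30,20],[40,0],[47,20],[49,0]]
[[7,20],[15,14],[23,0],[26,16],[30,20],[40,15],[44,0],[47,20],[49,0]]
[[7,20],[15,14],[23,0],[26,16],[30,20],[40,15],[44,0],[47,20],[49,0]]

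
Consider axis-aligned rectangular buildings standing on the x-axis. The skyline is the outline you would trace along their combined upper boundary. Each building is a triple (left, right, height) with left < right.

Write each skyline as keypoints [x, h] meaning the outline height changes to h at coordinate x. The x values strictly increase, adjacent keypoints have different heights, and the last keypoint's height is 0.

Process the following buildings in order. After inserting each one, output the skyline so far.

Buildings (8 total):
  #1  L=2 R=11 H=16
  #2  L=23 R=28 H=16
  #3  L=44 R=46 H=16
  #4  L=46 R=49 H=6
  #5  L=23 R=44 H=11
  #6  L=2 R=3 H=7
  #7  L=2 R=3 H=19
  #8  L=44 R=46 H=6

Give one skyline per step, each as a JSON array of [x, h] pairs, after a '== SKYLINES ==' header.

== SKYLINES ==
[[2,16],[11,0]]
[[2,16],[11,0],[23,16],[28,0]]
[[2,16],[11,0],[23,16],[28,0],[44,16],[46,0]]
[[2,16],[11,0],[23,16],[28,0],[44,16],[46,6],[49,0]]
[[2,16],[11,0],[23,16],[28,11],[44,16],[46,6],[49,0]]
[[2,16],[11,0],[23,16],[28,11],[44,16],[46,6],[49,0]]
[[2,19],[3,16],[11,0],[23,16],[28,11],[44,16],[46,6],[49,0]]
[[2,19],[3,16],[11,0],[23,16],[28,11],[44,16],[46,6],[49,0]]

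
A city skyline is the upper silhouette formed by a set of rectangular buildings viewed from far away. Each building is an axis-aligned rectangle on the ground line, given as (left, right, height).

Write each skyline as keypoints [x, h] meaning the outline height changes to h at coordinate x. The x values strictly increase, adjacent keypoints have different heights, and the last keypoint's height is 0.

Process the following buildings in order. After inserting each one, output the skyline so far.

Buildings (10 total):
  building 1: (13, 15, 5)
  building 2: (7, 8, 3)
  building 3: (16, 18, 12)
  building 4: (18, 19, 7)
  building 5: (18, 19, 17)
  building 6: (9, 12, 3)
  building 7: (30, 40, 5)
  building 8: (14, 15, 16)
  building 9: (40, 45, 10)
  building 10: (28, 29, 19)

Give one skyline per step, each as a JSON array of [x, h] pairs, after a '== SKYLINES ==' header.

== SKYLINES ==
[[13,5],[15,0]]
[[7,3],[8,0],[13,5],[15,0]]
[[7,3],[8,0],[13,5],[15,0],[16,12],[18,0]]
[[7,3],[8,0],[13,5],[15,0],[16,12],[18,7],[19,0]]
[[7,3],[8,0],[13,5],[15,0],[16,12],[18,17],[19,0]]
[[7,3],[8,0],[9,3],[12,0],[13,5],[15,0],[16,12],[18,17],[19,0]]
[[7,3],[8,0],[9,3],[12,0],[13,5],[15,0],[16,12],[18,17],[19,0],[30,5],[40,0]]
[[7,3],[8,0],[9,3],[12,0],[13,5],[14,16],[15,0],[16,12],[18,17],[19,0],[30,5],[40,0]]
[[7,3],[8,0],[9,3],[12,0],[13,5],[14,16],[15,0],[16,12],[18,17],[19,0],[30,5],[40,10],[45,0]]
[[7,3],[8,0],[9,3],[12,0],[13,5],[14,16],[15,0],[16,12],[18,17],[19,0],[28,19],[29,0],[30,5],[40,10],[45,0]]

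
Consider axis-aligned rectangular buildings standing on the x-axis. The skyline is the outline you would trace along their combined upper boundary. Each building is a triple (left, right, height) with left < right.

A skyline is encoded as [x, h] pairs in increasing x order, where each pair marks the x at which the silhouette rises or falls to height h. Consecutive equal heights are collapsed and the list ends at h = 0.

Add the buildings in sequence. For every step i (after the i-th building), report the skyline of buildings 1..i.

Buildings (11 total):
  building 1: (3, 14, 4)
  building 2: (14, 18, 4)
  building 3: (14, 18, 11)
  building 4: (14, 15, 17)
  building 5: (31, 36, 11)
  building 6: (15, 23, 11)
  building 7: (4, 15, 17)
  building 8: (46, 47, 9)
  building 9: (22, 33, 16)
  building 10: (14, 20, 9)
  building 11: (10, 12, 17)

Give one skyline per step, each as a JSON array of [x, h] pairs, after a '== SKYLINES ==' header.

== SKYLINES ==
[[3,4],[14,0]]
[[3,4],[18,0]]
[[3,4],[14,11],[18,0]]
[[3,4],[14,17],[15,11],[18,0]]
[[3,4],[14,17],[15,11],[18,0],[31,11],[36,0]]
[[3,4],[14,17],[15,11],[23,0],[31,11],[36,0]]
[[3,4],[4,17],[15,11],[23,0],[31,11],[36,0]]
[[3,4],[4,17],[15,11],[23,0],[31,11],[36,0],[46,9],[47,0]]
[[3,4],[4,17],[15,11],[22,16],[33,11],[36,0],[46,9],[47,0]]
[[3,4],[4,17],[15,11],[22,16],[33,11],[36,0],[46,9],[47,0]]
[[3,4],[4,17],[15,11],[22,16],[33,11],[36,0],[46,9],[47,0]]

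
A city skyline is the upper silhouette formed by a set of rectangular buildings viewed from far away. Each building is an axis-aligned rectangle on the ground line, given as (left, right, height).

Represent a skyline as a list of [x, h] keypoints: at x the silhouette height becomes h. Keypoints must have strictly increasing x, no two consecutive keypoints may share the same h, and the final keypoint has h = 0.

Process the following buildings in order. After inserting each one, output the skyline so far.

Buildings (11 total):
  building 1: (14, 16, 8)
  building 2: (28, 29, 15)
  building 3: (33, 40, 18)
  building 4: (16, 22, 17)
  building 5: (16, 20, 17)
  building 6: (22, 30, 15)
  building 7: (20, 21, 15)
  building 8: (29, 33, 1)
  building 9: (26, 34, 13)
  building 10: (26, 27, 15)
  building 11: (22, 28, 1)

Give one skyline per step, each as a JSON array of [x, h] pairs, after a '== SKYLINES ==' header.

== SKYLINES ==
[[14,8],[16,0]]
[[14,8],[16,0],[28,15],[29,0]]
[[14,8],[16,0],[28,15],[29,0],[33,18],[40,0]]
[[14,8],[16,17],[22,0],[28,15],[29,0],[33,18],[40,0]]
[[14,8],[16,17],[22,0],[28,15],[29,0],[33,18],[40,0]]
[[14,8],[16,17],[22,15],[30,0],[33,18],[40,0]]
[[14,8],[16,17],[22,15],[30,0],[33,18],[40,0]]
[[14,8],[16,17],[22,15],[30,1],[33,18],[40,0]]
[[14,8],[16,17],[22,15],[30,13],[33,18],[40,0]]
[[14,8],[16,17],[22,15],[30,13],[33,18],[40,0]]
[[14,8],[16,17],[22,15],[30,13],[33,18],[40,0]]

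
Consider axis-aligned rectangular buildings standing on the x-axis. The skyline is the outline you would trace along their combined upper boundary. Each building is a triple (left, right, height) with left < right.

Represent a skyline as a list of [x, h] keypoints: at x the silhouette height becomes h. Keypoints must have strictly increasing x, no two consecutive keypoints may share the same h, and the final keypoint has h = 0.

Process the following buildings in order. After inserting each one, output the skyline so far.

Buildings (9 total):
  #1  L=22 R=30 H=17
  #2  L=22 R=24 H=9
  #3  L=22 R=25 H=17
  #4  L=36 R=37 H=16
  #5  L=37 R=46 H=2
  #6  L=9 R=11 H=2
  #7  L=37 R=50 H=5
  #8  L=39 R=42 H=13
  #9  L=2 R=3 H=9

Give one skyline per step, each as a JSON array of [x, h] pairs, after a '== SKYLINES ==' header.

== SKYLINES ==
[[22,17],[30,0]]
[[22,17],[30,0]]
[[22,17],[30,0]]
[[22,17],[30,0],[36,16],[37,0]]
[[22,17],[30,0],[36,16],[37,2],[46,0]]
[[9,2],[11,0],[22,17],[30,0],[36,16],[37,2],[46,0]]
[[9,2],[11,0],[22,17],[30,0],[36,16],[37,5],[50,0]]
[[9,2],[11,0],[22,17],[30,0],[36,16],[37,5],[39,13],[42,5],[50,0]]
[[2,9],[3,0],[9,2],[11,0],[22,17],[30,0],[36,16],[37,5],[39,13],[42,5],[50,0]]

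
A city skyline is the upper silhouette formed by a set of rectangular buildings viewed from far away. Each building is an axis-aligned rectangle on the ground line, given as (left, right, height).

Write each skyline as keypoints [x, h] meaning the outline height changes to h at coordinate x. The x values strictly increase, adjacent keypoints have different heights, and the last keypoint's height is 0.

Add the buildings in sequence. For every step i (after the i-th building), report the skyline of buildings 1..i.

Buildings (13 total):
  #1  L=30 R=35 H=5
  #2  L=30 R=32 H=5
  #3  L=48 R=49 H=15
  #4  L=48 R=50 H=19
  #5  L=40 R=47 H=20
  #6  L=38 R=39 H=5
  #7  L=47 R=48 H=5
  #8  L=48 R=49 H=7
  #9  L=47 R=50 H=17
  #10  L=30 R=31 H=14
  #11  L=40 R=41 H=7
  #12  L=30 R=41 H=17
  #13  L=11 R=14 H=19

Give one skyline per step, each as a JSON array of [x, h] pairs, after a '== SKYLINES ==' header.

== SKYLINES ==
[[30,5],[35,0]]
[[30,5],[35,0]]
[[30,5],[35,0],[48,15],[49,0]]
[[30,5],[35,0],[48,19],[50,0]]
[[30,5],[35,0],[40,20],[47,0],[48,19],[50,0]]
[[30,5],[35,0],[38,5],[39,0],[40,20],[47,0],[48,19],[50,0]]
[[30,5],[35,0],[38,5],[39,0],[40,20],[47,5],[48,19],[50,0]]
[[30,5],[35,0],[38,5],[39,0],[40,20],[47,5],[48,19],[50,0]]
[[30,5],[35,0],[38,5],[39,0],[40,20],[47,17],[48,19],[50,0]]
[[30,14],[31,5],[35,0],[38,5],[39,0],[40,20],[47,17],[48,19],[50,0]]
[[30,14],[31,5],[35,0],[38,5],[39,0],[40,20],[47,17],[48,19],[50,0]]
[[30,17],[40,20],[47,17],[48,19],[50,0]]
[[11,19],[14,0],[30,17],[40,20],[47,17],[48,19],[50,0]]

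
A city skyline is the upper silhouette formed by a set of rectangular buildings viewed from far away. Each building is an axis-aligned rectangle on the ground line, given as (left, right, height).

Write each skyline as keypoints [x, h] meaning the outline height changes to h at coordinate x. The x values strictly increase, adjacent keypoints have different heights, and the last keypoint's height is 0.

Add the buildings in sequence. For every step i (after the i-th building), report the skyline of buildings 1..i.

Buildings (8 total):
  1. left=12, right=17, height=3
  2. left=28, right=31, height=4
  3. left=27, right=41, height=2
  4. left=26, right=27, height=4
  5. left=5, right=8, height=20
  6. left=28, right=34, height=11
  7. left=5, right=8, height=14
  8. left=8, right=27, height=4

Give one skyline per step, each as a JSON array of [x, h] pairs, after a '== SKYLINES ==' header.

== SKYLINES ==
[[12,3],[17,0]]
[[12,3],[17,0],[28,4],[31,0]]
[[12,3],[17,0],[27,2],[28,4],[31,2],[41,0]]
[[12,3],[17,0],[26,4],[27,2],[28,4],[31,2],[41,0]]
[[5,20],[8,0],[12,3],[17,0],[26,4],[27,2],[28,4],[31,2],[41,0]]
[[5,20],[8,0],[12,3],[17,0],[26,4],[27,2],[28,11],[34,2],[41,0]]
[[5,20],[8,0],[12,3],[17,0],[26,4],[27,2],[28,11],[34,2],[41,0]]
[[5,20],[8,4],[27,2],[28,11],[34,2],[41,0]]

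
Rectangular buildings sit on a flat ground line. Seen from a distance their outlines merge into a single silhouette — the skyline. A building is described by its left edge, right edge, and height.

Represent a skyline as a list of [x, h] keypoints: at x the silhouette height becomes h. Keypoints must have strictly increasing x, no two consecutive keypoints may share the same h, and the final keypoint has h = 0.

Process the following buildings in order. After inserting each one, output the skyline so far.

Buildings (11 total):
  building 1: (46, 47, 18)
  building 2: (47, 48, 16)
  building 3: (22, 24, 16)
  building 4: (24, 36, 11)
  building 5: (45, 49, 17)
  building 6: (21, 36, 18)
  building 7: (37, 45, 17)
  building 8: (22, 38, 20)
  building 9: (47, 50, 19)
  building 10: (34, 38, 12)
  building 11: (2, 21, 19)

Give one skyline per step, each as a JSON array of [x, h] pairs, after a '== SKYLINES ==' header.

== SKYLINES ==
[[46,18],[47,0]]
[[46,18],[47,16],[48,0]]
[[22,16],[24,0],[46,18],[47,16],[48,0]]
[[22,16],[24,11],[36,0],[46,18],[47,16],[48,0]]
[[22,16],[24,11],[36,0],[45,17],[46,18],[47,17],[49,0]]
[[21,18],[36,0],[45,17],[46,18],[47,17],[49,0]]
[[21,18],[36,0],[37,17],[46,18],[47,17],[49,0]]
[[21,18],[22,20],[38,17],[46,18],[47,17],[49,0]]
[[21,18],[22,20],[38,17],[46,18],[47,19],[50,0]]
[[21,18],[22,20],[38,17],[46,18],[47,19],[50,0]]
[[2,19],[21,18],[22,20],[38,17],[46,18],[47,19],[50,0]]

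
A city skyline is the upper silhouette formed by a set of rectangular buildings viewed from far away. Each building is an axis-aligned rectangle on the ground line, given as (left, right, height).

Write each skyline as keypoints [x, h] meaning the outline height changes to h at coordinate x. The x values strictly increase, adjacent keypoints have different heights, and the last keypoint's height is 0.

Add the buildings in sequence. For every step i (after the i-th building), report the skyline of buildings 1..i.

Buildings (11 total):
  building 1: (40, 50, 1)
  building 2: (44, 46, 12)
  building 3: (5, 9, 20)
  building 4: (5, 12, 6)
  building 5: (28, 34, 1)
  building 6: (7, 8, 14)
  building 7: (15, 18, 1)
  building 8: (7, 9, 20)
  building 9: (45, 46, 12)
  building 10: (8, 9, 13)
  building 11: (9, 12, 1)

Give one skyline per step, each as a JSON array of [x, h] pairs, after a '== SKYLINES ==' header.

== SKYLINES ==
[[40,1],[50,0]]
[[40,1],[44,12],[46,1],[50,0]]
[[5,20],[9,0],[40,1],[44,12],[46,1],[50,0]]
[[5,20],[9,6],[12,0],[40,1],[44,12],[46,1],[50,0]]
[[5,20],[9,6],[12,0],[28,1],[34,0],[40,1],[44,12],[46,1],[50,0]]
[[5,20],[9,6],[12,0],[28,1],[34,0],[40,1],[44,12],[46,1],[50,0]]
[[5,20],[9,6],[12,0],[15,1],[18,0],[28,1],[34,0],[40,1],[44,12],[46,1],[50,0]]
[[5,20],[9,6],[12,0],[15,1],[18,0],[28,1],[34,0],[40,1],[44,12],[46,1],[50,0]]
[[5,20],[9,6],[12,0],[15,1],[18,0],[28,1],[34,0],[40,1],[44,12],[46,1],[50,0]]
[[5,20],[9,6],[12,0],[15,1],[18,0],[28,1],[34,0],[40,1],[44,12],[46,1],[50,0]]
[[5,20],[9,6],[12,0],[15,1],[18,0],[28,1],[34,0],[40,1],[44,12],[46,1],[50,0]]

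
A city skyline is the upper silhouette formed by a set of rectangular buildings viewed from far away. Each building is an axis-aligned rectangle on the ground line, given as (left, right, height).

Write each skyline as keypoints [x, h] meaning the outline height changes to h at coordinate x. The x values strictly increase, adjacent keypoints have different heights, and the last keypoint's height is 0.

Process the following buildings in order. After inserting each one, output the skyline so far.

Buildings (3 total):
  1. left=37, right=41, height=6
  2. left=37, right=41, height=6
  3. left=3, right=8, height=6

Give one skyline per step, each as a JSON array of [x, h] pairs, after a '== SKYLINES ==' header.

== SKYLINES ==
[[37,6],[41,0]]
[[37,6],[41,0]]
[[3,6],[8,0],[37,6],[41,0]]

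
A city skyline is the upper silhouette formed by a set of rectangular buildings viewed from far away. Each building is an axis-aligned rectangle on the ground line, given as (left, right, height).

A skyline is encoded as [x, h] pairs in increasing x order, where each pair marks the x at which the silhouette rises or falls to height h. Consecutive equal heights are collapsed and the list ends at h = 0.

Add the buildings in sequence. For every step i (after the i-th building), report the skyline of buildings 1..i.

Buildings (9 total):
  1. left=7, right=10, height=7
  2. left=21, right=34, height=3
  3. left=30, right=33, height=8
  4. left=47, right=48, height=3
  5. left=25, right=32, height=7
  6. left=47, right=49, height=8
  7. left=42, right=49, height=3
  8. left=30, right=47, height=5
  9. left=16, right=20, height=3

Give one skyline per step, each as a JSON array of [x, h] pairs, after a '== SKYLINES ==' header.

== SKYLINES ==
[[7,7],[10,0]]
[[7,7],[10,0],[21,3],[34,0]]
[[7,7],[10,0],[21,3],[30,8],[33,3],[34,0]]
[[7,7],[10,0],[21,3],[30,8],[33,3],[34,0],[47,3],[48,0]]
[[7,7],[10,0],[21,3],[25,7],[30,8],[33,3],[34,0],[47,3],[48,0]]
[[7,7],[10,0],[21,3],[25,7],[30,8],[33,3],[34,0],[47,8],[49,0]]
[[7,7],[10,0],[21,3],[25,7],[30,8],[33,3],[34,0],[42,3],[47,8],[49,0]]
[[7,7],[10,0],[21,3],[25,7],[30,8],[33,5],[47,8],[49,0]]
[[7,7],[10,0],[16,3],[20,0],[21,3],[25,7],[30,8],[33,5],[47,8],[49,0]]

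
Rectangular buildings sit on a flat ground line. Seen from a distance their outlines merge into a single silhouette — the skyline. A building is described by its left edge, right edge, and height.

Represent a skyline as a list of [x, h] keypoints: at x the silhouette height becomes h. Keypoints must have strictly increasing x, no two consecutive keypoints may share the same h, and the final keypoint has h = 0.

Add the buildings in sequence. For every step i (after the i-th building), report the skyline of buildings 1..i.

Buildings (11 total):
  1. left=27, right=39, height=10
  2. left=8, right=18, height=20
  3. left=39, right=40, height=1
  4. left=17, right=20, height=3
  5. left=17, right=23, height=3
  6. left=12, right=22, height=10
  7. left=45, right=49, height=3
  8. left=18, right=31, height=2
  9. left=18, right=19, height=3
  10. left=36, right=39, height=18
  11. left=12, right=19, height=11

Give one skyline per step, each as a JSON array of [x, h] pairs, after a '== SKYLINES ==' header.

== SKYLINES ==
[[27,10],[39,0]]
[[8,20],[18,0],[27,10],[39,0]]
[[8,20],[18,0],[27,10],[39,1],[40,0]]
[[8,20],[18,3],[20,0],[27,10],[39,1],[40,0]]
[[8,20],[18,3],[23,0],[27,10],[39,1],[40,0]]
[[8,20],[18,10],[22,3],[23,0],[27,10],[39,1],[40,0]]
[[8,20],[18,10],[22,3],[23,0],[27,10],[39,1],[40,0],[45,3],[49,0]]
[[8,20],[18,10],[22,3],[23,2],[27,10],[39,1],[40,0],[45,3],[49,0]]
[[8,20],[18,10],[22,3],[23,2],[27,10],[39,1],[40,0],[45,3],[49,0]]
[[8,20],[18,10],[22,3],[23,2],[27,10],[36,18],[39,1],[40,0],[45,3],[49,0]]
[[8,20],[18,11],[19,10],[22,3],[23,2],[27,10],[36,18],[39,1],[40,0],[45,3],[49,0]]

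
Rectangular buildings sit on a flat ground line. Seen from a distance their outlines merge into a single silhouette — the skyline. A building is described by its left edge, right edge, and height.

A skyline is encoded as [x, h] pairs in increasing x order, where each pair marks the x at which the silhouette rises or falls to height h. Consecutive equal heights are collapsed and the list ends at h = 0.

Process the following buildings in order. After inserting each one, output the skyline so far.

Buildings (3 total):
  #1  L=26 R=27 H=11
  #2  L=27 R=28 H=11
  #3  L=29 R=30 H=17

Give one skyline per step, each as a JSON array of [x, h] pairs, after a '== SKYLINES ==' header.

== SKYLINES ==
[[26,11],[27,0]]
[[26,11],[28,0]]
[[26,11],[28,0],[29,17],[30,0]]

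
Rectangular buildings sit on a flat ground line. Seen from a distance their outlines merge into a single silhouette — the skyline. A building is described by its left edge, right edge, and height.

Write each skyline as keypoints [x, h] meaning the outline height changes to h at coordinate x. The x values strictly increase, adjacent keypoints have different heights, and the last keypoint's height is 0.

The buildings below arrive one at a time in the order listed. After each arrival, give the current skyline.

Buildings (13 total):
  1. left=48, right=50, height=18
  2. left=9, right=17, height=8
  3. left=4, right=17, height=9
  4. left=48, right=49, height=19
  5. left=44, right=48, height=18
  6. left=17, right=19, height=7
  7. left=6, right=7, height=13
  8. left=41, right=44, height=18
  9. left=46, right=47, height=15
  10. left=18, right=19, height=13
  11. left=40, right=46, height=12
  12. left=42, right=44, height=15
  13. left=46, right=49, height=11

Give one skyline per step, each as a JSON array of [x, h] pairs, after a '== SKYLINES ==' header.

== SKYLINES ==
[[48,18],[50,0]]
[[9,8],[17,0],[48,18],[50,0]]
[[4,9],[17,0],[48,18],[50,0]]
[[4,9],[17,0],[48,19],[49,18],[50,0]]
[[4,9],[17,0],[44,18],[48,19],[49,18],[50,0]]
[[4,9],[17,7],[19,0],[44,18],[48,19],[49,18],[50,0]]
[[4,9],[6,13],[7,9],[17,7],[19,0],[44,18],[48,19],[49,18],[50,0]]
[[4,9],[6,13],[7,9],[17,7],[19,0],[41,18],[48,19],[49,18],[50,0]]
[[4,9],[6,13],[7,9],[17,7],[19,0],[41,18],[48,19],[49,18],[50,0]]
[[4,9],[6,13],[7,9],[17,7],[18,13],[19,0],[41,18],[48,19],[49,18],[50,0]]
[[4,9],[6,13],[7,9],[17,7],[18,13],[19,0],[40,12],[41,18],[48,19],[49,18],[50,0]]
[[4,9],[6,13],[7,9],[17,7],[18,13],[19,0],[40,12],[41,18],[48,19],[49,18],[50,0]]
[[4,9],[6,13],[7,9],[17,7],[18,13],[19,0],[40,12],[41,18],[48,19],[49,18],[50,0]]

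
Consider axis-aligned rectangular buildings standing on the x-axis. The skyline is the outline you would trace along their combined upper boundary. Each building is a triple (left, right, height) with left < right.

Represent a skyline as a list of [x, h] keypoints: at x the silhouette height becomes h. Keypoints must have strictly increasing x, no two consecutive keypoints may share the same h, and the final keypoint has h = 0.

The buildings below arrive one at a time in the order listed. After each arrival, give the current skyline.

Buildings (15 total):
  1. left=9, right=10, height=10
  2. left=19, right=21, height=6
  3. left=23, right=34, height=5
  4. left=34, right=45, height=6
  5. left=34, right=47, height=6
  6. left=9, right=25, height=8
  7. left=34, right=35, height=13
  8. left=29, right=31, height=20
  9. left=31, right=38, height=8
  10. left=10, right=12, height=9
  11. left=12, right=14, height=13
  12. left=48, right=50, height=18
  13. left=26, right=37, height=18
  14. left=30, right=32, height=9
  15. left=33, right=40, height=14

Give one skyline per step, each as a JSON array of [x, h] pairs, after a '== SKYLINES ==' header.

== SKYLINES ==
[[9,10],[10,0]]
[[9,10],[10,0],[19,6],[21,0]]
[[9,10],[10,0],[19,6],[21,0],[23,5],[34,0]]
[[9,10],[10,0],[19,6],[21,0],[23,5],[34,6],[45,0]]
[[9,10],[10,0],[19,6],[21,0],[23,5],[34,6],[47,0]]
[[9,10],[10,8],[25,5],[34,6],[47,0]]
[[9,10],[10,8],[25,5],[34,13],[35,6],[47,0]]
[[9,10],[10,8],[25,5],[29,20],[31,5],[34,13],[35,6],[47,0]]
[[9,10],[10,8],[25,5],[29,20],[31,8],[34,13],[35,8],[38,6],[47,0]]
[[9,10],[10,9],[12,8],[25,5],[29,20],[31,8],[34,13],[35,8],[38,6],[47,0]]
[[9,10],[10,9],[12,13],[14,8],[25,5],[29,20],[31,8],[34,13],[35,8],[38,6],[47,0]]
[[9,10],[10,9],[12,13],[14,8],[25,5],[29,20],[31,8],[34,13],[35,8],[38,6],[47,0],[48,18],[50,0]]
[[9,10],[10,9],[12,13],[14,8],[25,5],[26,18],[29,20],[31,18],[37,8],[38,6],[47,0],[48,18],[50,0]]
[[9,10],[10,9],[12,13],[14,8],[25,5],[26,18],[29,20],[31,18],[37,8],[38,6],[47,0],[48,18],[50,0]]
[[9,10],[10,9],[12,13],[14,8],[25,5],[26,18],[29,20],[31,18],[37,14],[40,6],[47,0],[48,18],[50,0]]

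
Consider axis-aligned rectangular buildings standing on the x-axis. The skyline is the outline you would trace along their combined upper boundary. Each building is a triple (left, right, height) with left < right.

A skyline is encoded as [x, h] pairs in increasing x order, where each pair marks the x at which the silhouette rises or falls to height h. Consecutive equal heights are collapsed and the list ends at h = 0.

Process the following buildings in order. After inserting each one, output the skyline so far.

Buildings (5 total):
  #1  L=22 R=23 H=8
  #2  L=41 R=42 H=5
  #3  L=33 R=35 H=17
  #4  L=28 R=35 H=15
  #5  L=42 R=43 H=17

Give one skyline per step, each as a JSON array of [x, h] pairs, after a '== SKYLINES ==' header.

== SKYLINES ==
[[22,8],[23,0]]
[[22,8],[23,0],[41,5],[42,0]]
[[22,8],[23,0],[33,17],[35,0],[41,5],[42,0]]
[[22,8],[23,0],[28,15],[33,17],[35,0],[41,5],[42,0]]
[[22,8],[23,0],[28,15],[33,17],[35,0],[41,5],[42,17],[43,0]]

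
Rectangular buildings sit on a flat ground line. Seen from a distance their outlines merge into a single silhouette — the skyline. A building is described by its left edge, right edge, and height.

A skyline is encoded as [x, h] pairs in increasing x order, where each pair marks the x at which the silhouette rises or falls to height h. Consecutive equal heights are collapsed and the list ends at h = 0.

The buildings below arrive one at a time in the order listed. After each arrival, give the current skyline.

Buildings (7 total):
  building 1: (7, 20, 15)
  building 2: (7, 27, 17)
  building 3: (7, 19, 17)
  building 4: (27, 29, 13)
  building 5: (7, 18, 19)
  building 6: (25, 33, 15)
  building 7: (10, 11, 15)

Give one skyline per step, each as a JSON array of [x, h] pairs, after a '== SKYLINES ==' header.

== SKYLINES ==
[[7,15],[20,0]]
[[7,17],[27,0]]
[[7,17],[27,0]]
[[7,17],[27,13],[29,0]]
[[7,19],[18,17],[27,13],[29,0]]
[[7,19],[18,17],[27,15],[33,0]]
[[7,19],[18,17],[27,15],[33,0]]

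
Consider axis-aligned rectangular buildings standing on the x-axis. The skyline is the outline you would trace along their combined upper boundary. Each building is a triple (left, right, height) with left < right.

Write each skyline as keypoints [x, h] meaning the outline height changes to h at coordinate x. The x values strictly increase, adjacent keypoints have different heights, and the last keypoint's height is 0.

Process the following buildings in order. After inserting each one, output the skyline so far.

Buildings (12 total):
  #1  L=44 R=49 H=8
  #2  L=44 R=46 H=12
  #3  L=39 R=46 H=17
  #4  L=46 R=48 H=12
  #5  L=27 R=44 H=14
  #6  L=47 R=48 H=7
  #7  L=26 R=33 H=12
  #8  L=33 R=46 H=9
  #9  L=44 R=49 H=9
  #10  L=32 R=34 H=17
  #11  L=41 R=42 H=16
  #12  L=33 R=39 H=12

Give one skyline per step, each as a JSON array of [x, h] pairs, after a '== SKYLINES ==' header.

== SKYLINES ==
[[44,8],[49,0]]
[[44,12],[46,8],[49,0]]
[[39,17],[46,8],[49,0]]
[[39,17],[46,12],[48,8],[49,0]]
[[27,14],[39,17],[46,12],[48,8],[49,0]]
[[27,14],[39,17],[46,12],[48,8],[49,0]]
[[26,12],[27,14],[39,17],[46,12],[48,8],[49,0]]
[[26,12],[27,14],[39,17],[46,12],[48,8],[49,0]]
[[26,12],[27,14],[39,17],[46,12],[48,9],[49,0]]
[[26,12],[27,14],[32,17],[34,14],[39,17],[46,12],[48,9],[49,0]]
[[26,12],[27,14],[32,17],[34,14],[39,17],[46,12],[48,9],[49,0]]
[[26,12],[27,14],[32,17],[34,14],[39,17],[46,12],[48,9],[49,0]]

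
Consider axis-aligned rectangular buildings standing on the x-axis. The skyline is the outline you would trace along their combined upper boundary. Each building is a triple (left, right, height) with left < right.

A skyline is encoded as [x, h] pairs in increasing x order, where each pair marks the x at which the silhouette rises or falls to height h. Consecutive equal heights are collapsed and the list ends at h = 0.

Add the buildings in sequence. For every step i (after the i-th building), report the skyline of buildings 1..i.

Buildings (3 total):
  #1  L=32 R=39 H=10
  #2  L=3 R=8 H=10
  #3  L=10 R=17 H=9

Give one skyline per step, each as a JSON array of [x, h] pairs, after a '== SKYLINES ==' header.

== SKYLINES ==
[[32,10],[39,0]]
[[3,10],[8,0],[32,10],[39,0]]
[[3,10],[8,0],[10,9],[17,0],[32,10],[39,0]]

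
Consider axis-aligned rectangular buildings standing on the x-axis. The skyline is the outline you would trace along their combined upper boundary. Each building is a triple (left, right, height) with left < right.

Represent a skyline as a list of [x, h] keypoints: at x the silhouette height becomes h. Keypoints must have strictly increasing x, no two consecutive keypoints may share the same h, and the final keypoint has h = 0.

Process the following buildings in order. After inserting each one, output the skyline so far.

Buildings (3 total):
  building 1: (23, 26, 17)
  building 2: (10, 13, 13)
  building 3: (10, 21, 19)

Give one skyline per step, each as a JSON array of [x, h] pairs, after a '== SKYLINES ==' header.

== SKYLINES ==
[[23,17],[26,0]]
[[10,13],[13,0],[23,17],[26,0]]
[[10,19],[21,0],[23,17],[26,0]]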